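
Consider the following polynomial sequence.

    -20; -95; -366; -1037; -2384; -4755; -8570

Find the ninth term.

-22572

-75 , -271 , -671 , -1347 , -2371 , -3815
-196 , -400 , -676 , -1024 , -1444
-204 , -276 , -348 , -420
-72 , -72 , -72
Fourth differences constant at -72.
-420 − 72 = -492;  -1444 − 492 = -1936;  -3815 − 1936 = -5751;  -8570 − 5751 = -14321
-492 − 72 = -564;  -1936 − 564 = -2500;  -5751 − 2500 = -8251;  -14321 − 8251 = -22572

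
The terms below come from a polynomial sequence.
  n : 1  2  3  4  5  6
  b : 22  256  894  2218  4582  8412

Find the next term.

234 , 638 , 1324 , 2364 , 3830
404 , 686 , 1040 , 1466
282 , 354 , 426
72 , 72
Fourth differences constant at 72.
426 + 72 = 498;  1466 + 498 = 1964;  3830 + 1964 = 5794;  8412 + 5794 = 14206

14206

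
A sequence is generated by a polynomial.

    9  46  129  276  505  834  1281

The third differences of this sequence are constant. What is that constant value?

First differences: 37, 83, 147, 229, 329, 447
Second differences: 46, 64, 82, 100, 118
Third differences: 18, 18, 18, 18

18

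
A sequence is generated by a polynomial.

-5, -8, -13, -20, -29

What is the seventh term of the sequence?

-53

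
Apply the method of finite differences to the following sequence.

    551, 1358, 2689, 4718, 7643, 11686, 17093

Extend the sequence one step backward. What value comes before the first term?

118

D1: 807, 1331, 2029, 2925, 4043, 5407
D2: 524, 698, 896, 1118, 1364
D3: 174, 198, 222, 246
D4: 24, 24, 24
The fourth differences are constant at 24.
Work back: 174 − 24 = 150;  524 − 150 = 374;  807 − 374 = 433;  551 − 433 = 118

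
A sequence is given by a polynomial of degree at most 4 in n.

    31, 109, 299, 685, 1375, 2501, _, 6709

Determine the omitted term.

4219

Using the first 6 terms:
D1: 78  190  386  690  1126
D2: 112  196  304  436
D3: 84  108  132
D4: 24  24
Constant fourth difference = 24.
Extend forward: 132 + 24 = 156;  436 + 156 = 592;  1126 + 592 = 1718;  2501 + 1718 = 4219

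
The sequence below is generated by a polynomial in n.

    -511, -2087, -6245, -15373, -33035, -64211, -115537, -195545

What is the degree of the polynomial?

-1576, -4158, -9128, -17662, -31176, -51326, -80008
-2582, -4970, -8534, -13514, -20150, -28682
-2388, -3564, -4980, -6636, -8532
-1176, -1416, -1656, -1896
-240, -240, -240
The fifth differences are constant, so the polynomial has degree 5.

5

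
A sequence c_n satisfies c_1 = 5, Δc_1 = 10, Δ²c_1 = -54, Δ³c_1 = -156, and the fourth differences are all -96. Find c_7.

-5305

Build the table forward from the leading diagonal:
Δ⁴: -96, -96, -96, -96, -96, -96, -96
Δ³: -156, -252, -348, -444, -540, -636, -732
Δ²: -54, -210, -462, -810, -1254, -1794, -2430
Δ: 10, -44, -254, -716, -1526, -2780, -4574
c: 5, 15, -29, -283, -999, -2525, -5305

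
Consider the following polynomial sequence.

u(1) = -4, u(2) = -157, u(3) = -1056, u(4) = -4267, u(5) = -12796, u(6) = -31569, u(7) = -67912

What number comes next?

-132031

First differences: -153  -899  -3211  -8529  -18773  -36343
Second differences: -746  -2312  -5318  -10244  -17570
Third differences: -1566  -3006  -4926  -7326
Fourth differences: -1440  -1920  -2400
Fifth differences: -480  -480
Fifth differences constant at -480.
-2400 − 480 = -2880;  -7326 − 2880 = -10206;  -17570 − 10206 = -27776;  -36343 − 27776 = -64119;  -67912 − 64119 = -132031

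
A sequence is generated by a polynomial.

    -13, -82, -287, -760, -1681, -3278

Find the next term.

First differences: -69 , -205 , -473 , -921 , -1597
Second differences: -136 , -268 , -448 , -676
Third differences: -132 , -180 , -228
Fourth differences: -48 , -48
Constant fourth difference = -48, so extend:
-228 − 48 = -276;  -676 − 276 = -952;  -1597 − 952 = -2549;  -3278 − 2549 = -5827

-5827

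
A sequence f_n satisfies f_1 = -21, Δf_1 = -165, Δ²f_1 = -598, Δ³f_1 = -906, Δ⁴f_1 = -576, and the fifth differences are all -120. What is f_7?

-37461

Build the table forward from the leading diagonal:
D5: -120, -120, -120, -120, -120, -120, -120
D4: -576, -696, -816, -936, -1056, -1176, -1296
D3: -906, -1482, -2178, -2994, -3930, -4986, -6162
D2: -598, -1504, -2986, -5164, -8158, -12088, -17074
D1: -165, -763, -2267, -5253, -10417, -18575, -30663
f: -21, -186, -949, -3216, -8469, -18886, -37461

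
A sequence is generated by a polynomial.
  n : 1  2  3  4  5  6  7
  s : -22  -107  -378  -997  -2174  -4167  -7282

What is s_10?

-27139

-85, -271, -619, -1177, -1993, -3115
-186, -348, -558, -816, -1122
-162, -210, -258, -306
-48, -48, -48
Constant fourth difference = -48, so extend:
-306 − 48 = -354;  -1122 − 354 = -1476;  -3115 − 1476 = -4591;  -7282 − 4591 = -11873
-354 − 48 = -402;  -1476 − 402 = -1878;  -4591 − 1878 = -6469;  -11873 − 6469 = -18342
-402 − 48 = -450;  -1878 − 450 = -2328;  -6469 − 2328 = -8797;  -18342 − 8797 = -27139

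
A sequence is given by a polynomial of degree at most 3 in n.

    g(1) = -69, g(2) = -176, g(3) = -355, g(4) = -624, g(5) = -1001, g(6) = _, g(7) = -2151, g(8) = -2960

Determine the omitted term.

-1504

Using the first 5 terms:
Δ: -107, -179, -269, -377
Δ²: -72, -90, -108
Δ³: -18, -18
Constant third difference = -18.
Extend forward: -108 − 18 = -126;  -377 − 126 = -503;  -1001 − 503 = -1504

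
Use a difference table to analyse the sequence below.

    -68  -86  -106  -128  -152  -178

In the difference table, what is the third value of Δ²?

-2

Δ: -18, -20, -22, -24, -26
Δ²: -2, -2, -2, -2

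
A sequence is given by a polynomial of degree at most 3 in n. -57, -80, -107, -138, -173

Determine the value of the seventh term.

-255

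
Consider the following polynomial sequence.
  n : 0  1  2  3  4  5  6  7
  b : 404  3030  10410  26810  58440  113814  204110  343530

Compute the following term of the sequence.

549660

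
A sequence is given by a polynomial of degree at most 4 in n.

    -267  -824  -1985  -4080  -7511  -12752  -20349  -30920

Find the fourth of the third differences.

Δ: -557, -1161, -2095, -3431, -5241, -7597, -10571
Δ²: -604, -934, -1336, -1810, -2356, -2974
Δ³: -330, -402, -474, -546, -618
Δ⁴: -72, -72, -72, -72

-546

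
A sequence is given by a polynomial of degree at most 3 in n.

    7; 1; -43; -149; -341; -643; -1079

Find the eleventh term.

-4643

Δ: -6 , -44 , -106 , -192 , -302 , -436
Δ²: -38 , -62 , -86 , -110 , -134
Δ³: -24 , -24 , -24 , -24
The third differences are constant (-24).
-134 − 24 = -158;  -436 − 158 = -594;  -1079 − 594 = -1673
-158 − 24 = -182;  -594 − 182 = -776;  -1673 − 776 = -2449
-182 − 24 = -206;  -776 − 206 = -982;  -2449 − 982 = -3431
-206 − 24 = -230;  -982 − 230 = -1212;  -3431 − 1212 = -4643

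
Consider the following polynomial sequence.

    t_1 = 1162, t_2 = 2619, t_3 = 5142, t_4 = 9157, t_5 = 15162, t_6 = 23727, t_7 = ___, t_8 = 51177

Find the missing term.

Using the first 6 terms:
1457  2523  4015  6005  8565
1066  1492  1990  2560
426  498  570
72  72
Constant fourth difference = 72.
Extend forward: 570 + 72 = 642;  2560 + 642 = 3202;  8565 + 3202 = 11767;  23727 + 11767 = 35494

35494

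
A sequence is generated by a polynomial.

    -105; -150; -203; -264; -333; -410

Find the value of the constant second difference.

-8

First differences: -45, -53, -61, -69, -77
Second differences: -8, -8, -8, -8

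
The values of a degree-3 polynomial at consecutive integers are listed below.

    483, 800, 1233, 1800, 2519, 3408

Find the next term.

4485

First differences: 317  433  567  719  889
Second differences: 116  134  152  170
Third differences: 18  18  18
Constant third difference = 18, so extend:
170 + 18 = 188;  889 + 188 = 1077;  3408 + 1077 = 4485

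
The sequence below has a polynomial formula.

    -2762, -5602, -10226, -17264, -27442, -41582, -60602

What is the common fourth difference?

-96

Δ: -2840, -4624, -7038, -10178, -14140, -19020
Δ²: -1784, -2414, -3140, -3962, -4880
Δ³: -630, -726, -822, -918
Δ⁴: -96, -96, -96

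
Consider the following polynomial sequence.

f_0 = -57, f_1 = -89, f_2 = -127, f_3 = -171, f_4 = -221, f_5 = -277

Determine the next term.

-339

D1: -32, -38, -44, -50, -56
D2: -6, -6, -6, -6
Constant second difference = -6, so extend:
-56 − 6 = -62;  -277 − 62 = -339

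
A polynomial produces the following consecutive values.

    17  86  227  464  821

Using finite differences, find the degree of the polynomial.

3

69, 141, 237, 357
72, 96, 120
24, 24
The third differences are constant, so the polynomial has degree 3.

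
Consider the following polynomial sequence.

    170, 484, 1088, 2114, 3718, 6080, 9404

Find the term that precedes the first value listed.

38

D1: 314  604  1026  1604  2362  3324
D2: 290  422  578  758  962
D3: 132  156  180  204
D4: 24  24  24
The fourth differences are constant at 24.
Work back: 132 − 24 = 108;  290 − 108 = 182;  314 − 182 = 132;  170 − 132 = 38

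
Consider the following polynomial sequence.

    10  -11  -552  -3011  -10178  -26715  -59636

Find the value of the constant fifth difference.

-480

First differences: -21, -541, -2459, -7167, -16537, -32921
Second differences: -520, -1918, -4708, -9370, -16384
Third differences: -1398, -2790, -4662, -7014
Fourth differences: -1392, -1872, -2352
Fifth differences: -480, -480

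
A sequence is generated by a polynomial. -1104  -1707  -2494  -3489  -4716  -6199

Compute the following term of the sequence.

Δ: -603, -787, -995, -1227, -1483
Δ²: -184, -208, -232, -256
Δ³: -24, -24, -24
Third differences constant at -24.
-256 − 24 = -280;  -1483 − 280 = -1763;  -6199 − 1763 = -7962

-7962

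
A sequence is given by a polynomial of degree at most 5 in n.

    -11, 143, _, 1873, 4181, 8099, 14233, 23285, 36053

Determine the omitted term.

Using the last 6 terms:
Δ: 2308  3918  6134  9052  12768
Δ²: 1610  2216  2918  3716
Δ³: 606  702  798
Δ⁴: 96  96
Constant fourth difference = 96.
Extend backward: 606 − 96 = 510;  1610 − 510 = 1100;  2308 − 1100 = 1208;  1873 − 1208 = 665

665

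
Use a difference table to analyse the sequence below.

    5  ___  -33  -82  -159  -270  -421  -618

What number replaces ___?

-6

Using the last 6 terms:
D1: -49  -77  -111  -151  -197
D2: -28  -34  -40  -46
D3: -6  -6  -6
Constant third difference = -6.
Extend backward: -28 + 6 = -22;  -49 + 22 = -27;  -33 + 27 = -6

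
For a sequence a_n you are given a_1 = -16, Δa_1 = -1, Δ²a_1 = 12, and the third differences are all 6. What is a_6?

159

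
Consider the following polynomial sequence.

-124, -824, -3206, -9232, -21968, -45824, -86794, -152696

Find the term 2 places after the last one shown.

-401128

Δ: -700 , -2382 , -6026 , -12736 , -23856 , -40970 , -65902
Δ²: -1682 , -3644 , -6710 , -11120 , -17114 , -24932
Δ³: -1962 , -3066 , -4410 , -5994 , -7818
Δ⁴: -1104 , -1344 , -1584 , -1824
Δ⁵: -240 , -240 , -240
Constant fifth difference = -240, so extend:
-1824 − 240 = -2064;  -7818 − 2064 = -9882;  -24932 − 9882 = -34814;  -65902 − 34814 = -100716;  -152696 − 100716 = -253412
-2064 − 240 = -2304;  -9882 − 2304 = -12186;  -34814 − 12186 = -47000;  -100716 − 47000 = -147716;  -253412 − 147716 = -401128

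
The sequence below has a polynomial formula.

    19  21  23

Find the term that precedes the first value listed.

17

D1: 2, 2
The first differences are constant at 2.
Work back: 19 − 2 = 17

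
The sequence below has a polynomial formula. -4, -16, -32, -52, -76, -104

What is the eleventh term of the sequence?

-12 , -16 , -20 , -24 , -28
-4 , -4 , -4 , -4
Constant second difference = -4, so extend:
-28 − 4 = -32;  -104 − 32 = -136
-32 − 4 = -36;  -136 − 36 = -172
-36 − 4 = -40;  -172 − 40 = -212
-40 − 4 = -44;  -212 − 44 = -256
-44 − 4 = -48;  -256 − 48 = -304

-304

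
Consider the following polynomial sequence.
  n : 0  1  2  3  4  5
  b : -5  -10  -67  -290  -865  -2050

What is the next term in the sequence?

-4175

D1: -5, -57, -223, -575, -1185
D2: -52, -166, -352, -610
D3: -114, -186, -258
D4: -72, -72
Constant fourth difference = -72, so extend:
-258 − 72 = -330;  -610 − 330 = -940;  -1185 − 940 = -2125;  -2050 − 2125 = -4175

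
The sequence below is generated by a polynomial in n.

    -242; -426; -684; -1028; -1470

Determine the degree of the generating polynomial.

3

First differences: -184, -258, -344, -442
Second differences: -74, -86, -98
Third differences: -12, -12
The third differences are constant, so the polynomial has degree 3.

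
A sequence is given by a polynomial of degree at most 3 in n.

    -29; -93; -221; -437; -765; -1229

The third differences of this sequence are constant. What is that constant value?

-24

D1: -64, -128, -216, -328, -464
D2: -64, -88, -112, -136
D3: -24, -24, -24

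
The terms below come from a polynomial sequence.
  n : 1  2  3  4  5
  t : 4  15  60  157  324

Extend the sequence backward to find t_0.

9

11  45  97  167
34  52  70
18  18
The third differences are constant at 18.
Work back: 34 − 18 = 16;  11 − 16 = -5;  4 + 5 = 9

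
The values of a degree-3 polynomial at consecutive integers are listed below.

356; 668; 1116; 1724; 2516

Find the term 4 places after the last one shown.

Δ: 312 , 448 , 608 , 792
Δ²: 136 , 160 , 184
Δ³: 24 , 24
The third differences are constant (24).
184 + 24 = 208;  792 + 208 = 1000;  2516 + 1000 = 3516
208 + 24 = 232;  1000 + 232 = 1232;  3516 + 1232 = 4748
232 + 24 = 256;  1232 + 256 = 1488;  4748 + 1488 = 6236
256 + 24 = 280;  1488 + 280 = 1768;  6236 + 1768 = 8004

8004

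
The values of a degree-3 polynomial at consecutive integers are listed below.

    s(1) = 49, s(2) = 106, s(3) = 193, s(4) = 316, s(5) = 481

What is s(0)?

16

57  87  123  165
30  36  42
6  6
The third differences are constant at 6.
Work back: 30 − 6 = 24;  57 − 24 = 33;  49 − 33 = 16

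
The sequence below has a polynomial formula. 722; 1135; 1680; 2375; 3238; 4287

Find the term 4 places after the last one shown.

10703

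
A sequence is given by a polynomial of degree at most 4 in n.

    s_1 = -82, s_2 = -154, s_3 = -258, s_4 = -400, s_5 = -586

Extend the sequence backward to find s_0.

First differences: -72, -104, -142, -186
Second differences: -32, -38, -44
Third differences: -6, -6
The third differences are constant at -6.
Work back: -32 + 6 = -26;  -72 + 26 = -46;  -82 + 46 = -36

-36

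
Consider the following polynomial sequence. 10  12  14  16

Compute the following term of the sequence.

2, 2, 2
First differences constant at 2.
16 + 2 = 18

18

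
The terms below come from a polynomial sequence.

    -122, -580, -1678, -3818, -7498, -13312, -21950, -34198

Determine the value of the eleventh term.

-101902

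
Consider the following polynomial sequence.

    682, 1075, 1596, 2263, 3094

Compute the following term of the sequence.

393, 521, 667, 831
128, 146, 164
18, 18
Constant third difference = 18, so extend:
164 + 18 = 182;  831 + 182 = 1013;  3094 + 1013 = 4107

4107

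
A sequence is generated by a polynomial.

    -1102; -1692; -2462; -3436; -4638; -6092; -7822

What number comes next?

-590  -770  -974  -1202  -1454  -1730
-180  -204  -228  -252  -276
-24  -24  -24  -24
The third differences are constant (-24).
-276 − 24 = -300;  -1730 − 300 = -2030;  -7822 − 2030 = -9852

-9852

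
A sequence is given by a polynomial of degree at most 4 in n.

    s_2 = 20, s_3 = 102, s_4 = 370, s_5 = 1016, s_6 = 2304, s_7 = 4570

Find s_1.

82  268  646  1288  2266
186  378  642  978
192  264  336
72  72
The fourth differences are constant at 72.
Work back: 192 − 72 = 120;  186 − 120 = 66;  82 − 66 = 16;  20 − 16 = 4

4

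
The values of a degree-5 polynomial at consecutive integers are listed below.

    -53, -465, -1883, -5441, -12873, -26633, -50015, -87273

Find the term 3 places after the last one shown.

D1: -412, -1418, -3558, -7432, -13760, -23382, -37258
D2: -1006, -2140, -3874, -6328, -9622, -13876
D3: -1134, -1734, -2454, -3294, -4254
D4: -600, -720, -840, -960
D5: -120, -120, -120
The fifth differences are constant (-120).
-960 − 120 = -1080;  -4254 − 1080 = -5334;  -13876 − 5334 = -19210;  -37258 − 19210 = -56468;  -87273 − 56468 = -143741
-1080 − 120 = -1200;  -5334 − 1200 = -6534;  -19210 − 6534 = -25744;  -56468 − 25744 = -82212;  -143741 − 82212 = -225953
-1200 − 120 = -1320;  -6534 − 1320 = -7854;  -25744 − 7854 = -33598;  -82212 − 33598 = -115810;  -225953 − 115810 = -341763

-341763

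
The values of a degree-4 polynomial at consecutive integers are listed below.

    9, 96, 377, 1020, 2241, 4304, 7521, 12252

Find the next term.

First differences: 87 , 281 , 643 , 1221 , 2063 , 3217 , 4731
Second differences: 194 , 362 , 578 , 842 , 1154 , 1514
Third differences: 168 , 216 , 264 , 312 , 360
Fourth differences: 48 , 48 , 48 , 48
The fourth differences are constant (48).
360 + 48 = 408;  1514 + 408 = 1922;  4731 + 1922 = 6653;  12252 + 6653 = 18905

18905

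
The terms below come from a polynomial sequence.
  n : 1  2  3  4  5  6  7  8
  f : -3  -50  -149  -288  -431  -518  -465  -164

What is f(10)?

1734

First differences: -47 , -99 , -139 , -143 , -87 , 53 , 301
Second differences: -52 , -40 , -4 , 56 , 140 , 248
Third differences: 12 , 36 , 60 , 84 , 108
Fourth differences: 24 , 24 , 24 , 24
Constant fourth difference = 24, so extend:
108 + 24 = 132;  248 + 132 = 380;  301 + 380 = 681;  -164 + 681 = 517
132 + 24 = 156;  380 + 156 = 536;  681 + 536 = 1217;  517 + 1217 = 1734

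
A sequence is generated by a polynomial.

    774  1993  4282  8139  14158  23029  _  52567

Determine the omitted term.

35538

Using the first 6 terms:
First differences: 1219, 2289, 3857, 6019, 8871
Second differences: 1070, 1568, 2162, 2852
Third differences: 498, 594, 690
Fourth differences: 96, 96
Constant fourth difference = 96.
Extend forward: 690 + 96 = 786;  2852 + 786 = 3638;  8871 + 3638 = 12509;  23029 + 12509 = 35538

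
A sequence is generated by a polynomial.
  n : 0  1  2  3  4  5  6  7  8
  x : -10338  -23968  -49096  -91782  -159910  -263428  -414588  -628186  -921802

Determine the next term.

-13630 , -25128 , -42686 , -68128 , -103518 , -151160 , -213598 , -293616
-11498 , -17558 , -25442 , -35390 , -47642 , -62438 , -80018
-6060 , -7884 , -9948 , -12252 , -14796 , -17580
-1824 , -2064 , -2304 , -2544 , -2784
-240 , -240 , -240 , -240
Constant fifth difference = -240, so extend:
-2784 − 240 = -3024;  -17580 − 3024 = -20604;  -80018 − 20604 = -100622;  -293616 − 100622 = -394238;  -921802 − 394238 = -1316040

-1316040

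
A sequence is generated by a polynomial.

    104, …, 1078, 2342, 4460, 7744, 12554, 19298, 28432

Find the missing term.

Using the last 7 terms:
1264  2118  3284  4810  6744  9134
854  1166  1526  1934  2390
312  360  408  456
48  48  48
Constant fourth difference = 48.
Extend backward: 312 − 48 = 264;  854 − 264 = 590;  1264 − 590 = 674;  1078 − 674 = 404

404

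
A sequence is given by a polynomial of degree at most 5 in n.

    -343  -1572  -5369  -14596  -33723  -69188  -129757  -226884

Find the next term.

-375071

Δ: -1229 , -3797 , -9227 , -19127 , -35465 , -60569 , -97127
Δ²: -2568 , -5430 , -9900 , -16338 , -25104 , -36558
Δ³: -2862 , -4470 , -6438 , -8766 , -11454
Δ⁴: -1608 , -1968 , -2328 , -2688
Δ⁵: -360 , -360 , -360
Fifth differences constant at -360.
-2688 − 360 = -3048;  -11454 − 3048 = -14502;  -36558 − 14502 = -51060;  -97127 − 51060 = -148187;  -226884 − 148187 = -375071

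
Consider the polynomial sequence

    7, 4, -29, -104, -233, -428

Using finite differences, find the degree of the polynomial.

3

-3, -33, -75, -129, -195
-30, -42, -54, -66
-12, -12, -12
The third differences are constant, so the polynomial has degree 3.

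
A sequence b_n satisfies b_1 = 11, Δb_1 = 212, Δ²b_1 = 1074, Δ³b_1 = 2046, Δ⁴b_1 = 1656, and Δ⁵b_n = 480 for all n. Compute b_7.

86033

Build the table forward from the leading diagonal:
D5: 480  480  480  480  480  480  480
D4: 1656  2136  2616  3096  3576  4056  4536
D3: 2046  3702  5838  8454  11550  15126  19182
D2: 1074  3120  6822  12660  21114  32664  47790
D1: 212  1286  4406  11228  23888  45002  77666
b: 11  223  1509  5915  17143  41031  86033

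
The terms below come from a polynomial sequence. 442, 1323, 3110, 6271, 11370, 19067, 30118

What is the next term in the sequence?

Δ: 881, 1787, 3161, 5099, 7697, 11051
Δ²: 906, 1374, 1938, 2598, 3354
Δ³: 468, 564, 660, 756
Δ⁴: 96, 96, 96
Constant fourth difference = 96, so extend:
756 + 96 = 852;  3354 + 852 = 4206;  11051 + 4206 = 15257;  30118 + 15257 = 45375

45375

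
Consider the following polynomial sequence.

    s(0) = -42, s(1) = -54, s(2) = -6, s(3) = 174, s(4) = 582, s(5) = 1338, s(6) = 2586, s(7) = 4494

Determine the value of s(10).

16218

D1: -12 , 48 , 180 , 408 , 756 , 1248 , 1908
D2: 60 , 132 , 228 , 348 , 492 , 660
D3: 72 , 96 , 120 , 144 , 168
D4: 24 , 24 , 24 , 24
Constant fourth difference = 24, so extend:
168 + 24 = 192;  660 + 192 = 852;  1908 + 852 = 2760;  4494 + 2760 = 7254
192 + 24 = 216;  852 + 216 = 1068;  2760 + 1068 = 3828;  7254 + 3828 = 11082
216 + 24 = 240;  1068 + 240 = 1308;  3828 + 1308 = 5136;  11082 + 5136 = 16218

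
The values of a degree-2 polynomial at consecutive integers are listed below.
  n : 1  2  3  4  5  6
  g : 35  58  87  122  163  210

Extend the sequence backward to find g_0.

18

Δ: 23  29  35  41  47
Δ²: 6  6  6  6
The second differences are constant at 6.
Work back: 23 − 6 = 17;  35 − 17 = 18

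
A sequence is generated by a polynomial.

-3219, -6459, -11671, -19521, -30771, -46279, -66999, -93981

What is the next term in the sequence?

-128371

Δ: -3240 , -5212 , -7850 , -11250 , -15508 , -20720 , -26982
Δ²: -1972 , -2638 , -3400 , -4258 , -5212 , -6262
Δ³: -666 , -762 , -858 , -954 , -1050
Δ⁴: -96 , -96 , -96 , -96
Fourth differences constant at -96.
-1050 − 96 = -1146;  -6262 − 1146 = -7408;  -26982 − 7408 = -34390;  -93981 − 34390 = -128371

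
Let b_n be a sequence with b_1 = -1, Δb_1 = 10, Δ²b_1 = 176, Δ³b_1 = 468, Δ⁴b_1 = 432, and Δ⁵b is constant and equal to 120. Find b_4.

Build the table forward from the leading diagonal:
Fifth differences: 120, 120, 120, 120
Fourth differences: 432, 552, 672, 792
Third differences: 468, 900, 1452, 2124
Second differences: 176, 644, 1544, 2996
First differences: 10, 186, 830, 2374
b: -1, 9, 195, 1025

1025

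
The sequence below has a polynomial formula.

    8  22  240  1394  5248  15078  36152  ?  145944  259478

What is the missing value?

Using the first 7 terms:
First differences: 14  218  1154  3854  9830  21074
Second differences: 204  936  2700  5976  11244
Third differences: 732  1764  3276  5268
Fourth differences: 1032  1512  1992
Fifth differences: 480  480
Constant fifth difference = 480.
Extend forward: 1992 + 480 = 2472;  5268 + 2472 = 7740;  11244 + 7740 = 18984;  21074 + 18984 = 40058;  36152 + 40058 = 76210

76210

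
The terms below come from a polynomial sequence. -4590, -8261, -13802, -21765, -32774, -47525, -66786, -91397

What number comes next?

-122270

-3671  -5541  -7963  -11009  -14751  -19261  -24611
-1870  -2422  -3046  -3742  -4510  -5350
-552  -624  -696  -768  -840
-72  -72  -72  -72
Fourth differences constant at -72.
-840 − 72 = -912;  -5350 − 912 = -6262;  -24611 − 6262 = -30873;  -91397 − 30873 = -122270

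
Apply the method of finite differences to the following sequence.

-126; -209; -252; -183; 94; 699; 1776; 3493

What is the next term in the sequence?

6042

First differences: -83, -43, 69, 277, 605, 1077, 1717
Second differences: 40, 112, 208, 328, 472, 640
Third differences: 72, 96, 120, 144, 168
Fourth differences: 24, 24, 24, 24
The fourth differences are constant (24).
168 + 24 = 192;  640 + 192 = 832;  1717 + 832 = 2549;  3493 + 2549 = 6042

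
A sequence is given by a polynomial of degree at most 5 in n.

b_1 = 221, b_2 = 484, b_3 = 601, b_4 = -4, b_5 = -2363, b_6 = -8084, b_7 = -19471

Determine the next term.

First differences: 263  117  -605  -2359  -5721  -11387
Second differences: -146  -722  -1754  -3362  -5666
Third differences: -576  -1032  -1608  -2304
Fourth differences: -456  -576  -696
Fifth differences: -120  -120
The fifth differences are constant (-120).
-696 − 120 = -816;  -2304 − 816 = -3120;  -5666 − 3120 = -8786;  -11387 − 8786 = -20173;  -19471 − 20173 = -39644

-39644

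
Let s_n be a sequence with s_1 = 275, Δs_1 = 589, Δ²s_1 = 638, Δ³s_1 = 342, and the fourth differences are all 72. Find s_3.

2091

Build the table forward from the leading diagonal:
Fourth differences: 72, 72, 72
Third differences: 342, 414, 486
Second differences: 638, 980, 1394
First differences: 589, 1227, 2207
s: 275, 864, 2091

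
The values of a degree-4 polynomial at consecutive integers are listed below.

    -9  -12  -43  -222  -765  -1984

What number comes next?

-4287

First differences: -3, -31, -179, -543, -1219
Second differences: -28, -148, -364, -676
Third differences: -120, -216, -312
Fourth differences: -96, -96
Constant fourth difference = -96, so extend:
-312 − 96 = -408;  -676 − 408 = -1084;  -1219 − 1084 = -2303;  -1984 − 2303 = -4287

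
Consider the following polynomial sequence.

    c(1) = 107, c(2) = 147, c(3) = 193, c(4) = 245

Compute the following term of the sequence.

40 , 46 , 52
6 , 6
The second differences are constant (6).
52 + 6 = 58;  245 + 58 = 303

303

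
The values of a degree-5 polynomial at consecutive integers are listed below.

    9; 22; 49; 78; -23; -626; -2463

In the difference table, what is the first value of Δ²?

14

Δ: 13, 27, 29, -101, -603, -1837
Δ²: 14, 2, -130, -502, -1234
Δ³: -12, -132, -372, -732
Δ⁴: -120, -240, -360
Δ⁵: -120, -120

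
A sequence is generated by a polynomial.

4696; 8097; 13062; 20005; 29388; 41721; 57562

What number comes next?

Δ: 3401, 4965, 6943, 9383, 12333, 15841
Δ²: 1564, 1978, 2440, 2950, 3508
Δ³: 414, 462, 510, 558
Δ⁴: 48, 48, 48
The fourth differences are constant (48).
558 + 48 = 606;  3508 + 606 = 4114;  15841 + 4114 = 19955;  57562 + 19955 = 77517

77517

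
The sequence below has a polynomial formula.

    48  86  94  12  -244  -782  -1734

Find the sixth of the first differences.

-952

Δ: 38, 8, -82, -256, -538, -952
Δ²: -30, -90, -174, -282, -414
Δ³: -60, -84, -108, -132
Δ⁴: -24, -24, -24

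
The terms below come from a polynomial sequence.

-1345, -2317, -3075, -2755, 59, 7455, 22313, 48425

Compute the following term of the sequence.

First differences: -972  -758  320  2814  7396  14858  26112
Second differences: 214  1078  2494  4582  7462  11254
Third differences: 864  1416  2088  2880  3792
Fourth differences: 552  672  792  912
Fifth differences: 120  120  120
Constant fifth difference = 120, so extend:
912 + 120 = 1032;  3792 + 1032 = 4824;  11254 + 4824 = 16078;  26112 + 16078 = 42190;  48425 + 42190 = 90615

90615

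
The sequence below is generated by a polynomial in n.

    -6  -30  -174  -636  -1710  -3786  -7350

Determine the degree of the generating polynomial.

4

D1: -24, -144, -462, -1074, -2076, -3564
D2: -120, -318, -612, -1002, -1488
D3: -198, -294, -390, -486
D4: -96, -96, -96
The fourth differences are constant, so the polynomial has degree 4.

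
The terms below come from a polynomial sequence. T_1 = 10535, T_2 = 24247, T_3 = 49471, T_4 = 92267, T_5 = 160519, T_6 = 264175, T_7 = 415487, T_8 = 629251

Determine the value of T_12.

First differences: 13712 , 25224 , 42796 , 68252 , 103656 , 151312 , 213764
Second differences: 11512 , 17572 , 25456 , 35404 , 47656 , 62452
Third differences: 6060 , 7884 , 9948 , 12252 , 14796
Fourth differences: 1824 , 2064 , 2304 , 2544
Fifth differences: 240 , 240 , 240
Fifth differences constant at 240.
2544 + 240 = 2784;  14796 + 2784 = 17580;  62452 + 17580 = 80032;  213764 + 80032 = 293796;  629251 + 293796 = 923047
2784 + 240 = 3024;  17580 + 3024 = 20604;  80032 + 20604 = 100636;  293796 + 100636 = 394432;  923047 + 394432 = 1317479
3024 + 240 = 3264;  20604 + 3264 = 23868;  100636 + 23868 = 124504;  394432 + 124504 = 518936;  1317479 + 518936 = 1836415
3264 + 240 = 3504;  23868 + 3504 = 27372;  124504 + 27372 = 151876;  518936 + 151876 = 670812;  1836415 + 670812 = 2507227

2507227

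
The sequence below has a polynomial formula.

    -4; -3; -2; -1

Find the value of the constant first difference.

1

Δ: 1, 1, 1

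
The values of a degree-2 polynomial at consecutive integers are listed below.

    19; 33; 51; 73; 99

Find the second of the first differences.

18

Δ: 14, 18, 22, 26
Δ²: 4, 4, 4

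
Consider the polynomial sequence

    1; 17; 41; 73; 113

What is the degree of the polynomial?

2

Δ: 16, 24, 32, 40
Δ²: 8, 8, 8
The second differences are constant, so the polynomial has degree 2.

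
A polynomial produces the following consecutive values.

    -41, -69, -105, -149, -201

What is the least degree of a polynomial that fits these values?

D1: -28, -36, -44, -52
D2: -8, -8, -8
The second differences are constant, so the polynomial has degree 2.

2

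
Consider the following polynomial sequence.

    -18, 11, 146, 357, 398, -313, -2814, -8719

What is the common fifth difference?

-120

Δ: 29, 135, 211, 41, -711, -2501, -5905
Δ²: 106, 76, -170, -752, -1790, -3404
Δ³: -30, -246, -582, -1038, -1614
Δ⁴: -216, -336, -456, -576
Δ⁵: -120, -120, -120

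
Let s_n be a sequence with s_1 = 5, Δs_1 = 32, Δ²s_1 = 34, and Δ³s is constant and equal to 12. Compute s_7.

Build the table forward from the leading diagonal:
D3: 12, 12, 12, 12, 12, 12, 12
D2: 34, 46, 58, 70, 82, 94, 106
D1: 32, 66, 112, 170, 240, 322, 416
s: 5, 37, 103, 215, 385, 625, 947

947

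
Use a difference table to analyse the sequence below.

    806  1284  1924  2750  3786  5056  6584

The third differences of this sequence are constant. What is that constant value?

Δ: 478, 640, 826, 1036, 1270, 1528
Δ²: 162, 186, 210, 234, 258
Δ³: 24, 24, 24, 24

24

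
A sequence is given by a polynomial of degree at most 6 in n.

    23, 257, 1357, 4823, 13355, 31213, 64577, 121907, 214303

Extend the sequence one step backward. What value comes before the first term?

D1: 234, 1100, 3466, 8532, 17858, 33364, 57330, 92396
D2: 866, 2366, 5066, 9326, 15506, 23966, 35066
D3: 1500, 2700, 4260, 6180, 8460, 11100
D4: 1200, 1560, 1920, 2280, 2640
D5: 360, 360, 360, 360
The fifth differences are constant at 360.
Work back: 1200 − 360 = 840;  1500 − 840 = 660;  866 − 660 = 206;  234 − 206 = 28;  23 − 28 = -5

-5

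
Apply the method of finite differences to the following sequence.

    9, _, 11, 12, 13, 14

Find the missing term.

Using the last 4 terms:
D1: 1, 1, 1
Constant first difference = 1.
Extend backward: 11 − 1 = 10

10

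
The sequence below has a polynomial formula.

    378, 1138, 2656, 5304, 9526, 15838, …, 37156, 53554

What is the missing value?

24828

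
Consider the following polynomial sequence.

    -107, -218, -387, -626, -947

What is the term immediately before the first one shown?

-42

First differences: -111, -169, -239, -321
Second differences: -58, -70, -82
Third differences: -12, -12
The third differences are constant at -12.
Work back: -58 + 12 = -46;  -111 + 46 = -65;  -107 + 65 = -42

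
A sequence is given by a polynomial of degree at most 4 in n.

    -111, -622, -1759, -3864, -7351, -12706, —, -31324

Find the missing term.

-20487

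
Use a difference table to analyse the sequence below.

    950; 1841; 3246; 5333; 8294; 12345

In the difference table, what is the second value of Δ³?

Δ: 891, 1405, 2087, 2961, 4051
Δ²: 514, 682, 874, 1090
Δ³: 168, 192, 216
Δ⁴: 24, 24

192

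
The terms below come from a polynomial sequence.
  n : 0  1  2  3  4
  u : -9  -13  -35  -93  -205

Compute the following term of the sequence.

-389

First differences: -4, -22, -58, -112
Second differences: -18, -36, -54
Third differences: -18, -18
The third differences are constant (-18).
-54 − 18 = -72;  -112 − 72 = -184;  -205 − 184 = -389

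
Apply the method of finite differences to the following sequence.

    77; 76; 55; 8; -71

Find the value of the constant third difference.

Δ: -1, -21, -47, -79
Δ²: -20, -26, -32
Δ³: -6, -6

-6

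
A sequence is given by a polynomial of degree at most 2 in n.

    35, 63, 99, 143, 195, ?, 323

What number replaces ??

Using the first 5 terms:
D1: 28  36  44  52
D2: 8  8  8
Constant second difference = 8.
Extend forward: 52 + 8 = 60;  195 + 60 = 255

255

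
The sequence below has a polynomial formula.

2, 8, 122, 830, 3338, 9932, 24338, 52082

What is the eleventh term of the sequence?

305162

Δ: 6  114  708  2508  6594  14406  27744
Δ²: 108  594  1800  4086  7812  13338
Δ³: 486  1206  2286  3726  5526
Δ⁴: 720  1080  1440  1800
Δ⁵: 360  360  360
Fifth differences constant at 360.
1800 + 360 = 2160;  5526 + 2160 = 7686;  13338 + 7686 = 21024;  27744 + 21024 = 48768;  52082 + 48768 = 100850
2160 + 360 = 2520;  7686 + 2520 = 10206;  21024 + 10206 = 31230;  48768 + 31230 = 79998;  100850 + 79998 = 180848
2520 + 360 = 2880;  10206 + 2880 = 13086;  31230 + 13086 = 44316;  79998 + 44316 = 124314;  180848 + 124314 = 305162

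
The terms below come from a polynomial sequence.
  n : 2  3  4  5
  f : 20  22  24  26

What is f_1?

18

First differences: 2  2  2
The first differences are constant at 2.
Work back: 20 − 2 = 18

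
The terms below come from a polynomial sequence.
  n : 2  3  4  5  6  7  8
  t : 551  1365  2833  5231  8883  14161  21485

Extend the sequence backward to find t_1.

First differences: 814, 1468, 2398, 3652, 5278, 7324
Second differences: 654, 930, 1254, 1626, 2046
Third differences: 276, 324, 372, 420
Fourth differences: 48, 48, 48
The fourth differences are constant at 48.
Work back: 276 − 48 = 228;  654 − 228 = 426;  814 − 426 = 388;  551 − 388 = 163

163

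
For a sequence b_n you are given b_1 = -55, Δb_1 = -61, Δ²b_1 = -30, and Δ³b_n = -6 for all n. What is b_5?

Build the table forward from the leading diagonal:
D3: -6  -6  -6  -6  -6
D2: -30  -36  -42  -48  -54
D1: -61  -91  -127  -169  -217
b: -55  -116  -207  -334  -503

-503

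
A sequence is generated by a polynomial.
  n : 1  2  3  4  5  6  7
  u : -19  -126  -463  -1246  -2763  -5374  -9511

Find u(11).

-107  -337  -783  -1517  -2611  -4137
-230  -446  -734  -1094  -1526
-216  -288  -360  -432
-72  -72  -72
The fourth differences are constant (-72).
-432 − 72 = -504;  -1526 − 504 = -2030;  -4137 − 2030 = -6167;  -9511 − 6167 = -15678
-504 − 72 = -576;  -2030 − 576 = -2606;  -6167 − 2606 = -8773;  -15678 − 8773 = -24451
-576 − 72 = -648;  -2606 − 648 = -3254;  -8773 − 3254 = -12027;  -24451 − 12027 = -36478
-648 − 72 = -720;  -3254 − 720 = -3974;  -12027 − 3974 = -16001;  -36478 − 16001 = -52479

-52479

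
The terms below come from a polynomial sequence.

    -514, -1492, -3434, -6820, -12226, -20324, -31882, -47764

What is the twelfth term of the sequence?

-175172

-978, -1942, -3386, -5406, -8098, -11558, -15882
-964, -1444, -2020, -2692, -3460, -4324
-480, -576, -672, -768, -864
-96, -96, -96, -96
Constant fourth difference = -96, so extend:
-864 − 96 = -960;  -4324 − 960 = -5284;  -15882 − 5284 = -21166;  -47764 − 21166 = -68930
-960 − 96 = -1056;  -5284 − 1056 = -6340;  -21166 − 6340 = -27506;  -68930 − 27506 = -96436
-1056 − 96 = -1152;  -6340 − 1152 = -7492;  -27506 − 7492 = -34998;  -96436 − 34998 = -131434
-1152 − 96 = -1248;  -7492 − 1248 = -8740;  -34998 − 8740 = -43738;  -131434 − 43738 = -175172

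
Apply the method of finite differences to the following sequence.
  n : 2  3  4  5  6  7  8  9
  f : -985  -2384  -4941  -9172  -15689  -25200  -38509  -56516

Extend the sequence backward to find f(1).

-324

First differences: -1399, -2557, -4231, -6517, -9511, -13309, -18007
Second differences: -1158, -1674, -2286, -2994, -3798, -4698
Third differences: -516, -612, -708, -804, -900
Fourth differences: -96, -96, -96, -96
The fourth differences are constant at -96.
Work back: -516 + 96 = -420;  -1158 + 420 = -738;  -1399 + 738 = -661;  -985 + 661 = -324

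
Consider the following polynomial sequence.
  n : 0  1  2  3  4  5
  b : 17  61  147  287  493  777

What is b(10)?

First differences: 44 , 86 , 140 , 206 , 284
Second differences: 42 , 54 , 66 , 78
Third differences: 12 , 12 , 12
The third differences are constant (12).
78 + 12 = 90;  284 + 90 = 374;  777 + 374 = 1151
90 + 12 = 102;  374 + 102 = 476;  1151 + 476 = 1627
102 + 12 = 114;  476 + 114 = 590;  1627 + 590 = 2217
114 + 12 = 126;  590 + 126 = 716;  2217 + 716 = 2933
126 + 12 = 138;  716 + 138 = 854;  2933 + 854 = 3787

3787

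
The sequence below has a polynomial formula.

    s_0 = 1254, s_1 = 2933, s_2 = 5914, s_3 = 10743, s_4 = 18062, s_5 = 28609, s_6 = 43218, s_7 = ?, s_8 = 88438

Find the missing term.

Using the first 7 terms:
First differences: 1679, 2981, 4829, 7319, 10547, 14609
Second differences: 1302, 1848, 2490, 3228, 4062
Third differences: 546, 642, 738, 834
Fourth differences: 96, 96, 96
Constant fourth difference = 96.
Extend forward: 834 + 96 = 930;  4062 + 930 = 4992;  14609 + 4992 = 19601;  43218 + 19601 = 62819

62819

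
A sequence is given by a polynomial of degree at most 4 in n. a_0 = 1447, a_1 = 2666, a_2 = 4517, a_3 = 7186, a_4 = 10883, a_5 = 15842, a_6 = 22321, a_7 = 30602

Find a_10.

D1: 1219, 1851, 2669, 3697, 4959, 6479, 8281
D2: 632, 818, 1028, 1262, 1520, 1802
D3: 186, 210, 234, 258, 282
D4: 24, 24, 24, 24
The fourth differences are constant (24).
282 + 24 = 306;  1802 + 306 = 2108;  8281 + 2108 = 10389;  30602 + 10389 = 40991
306 + 24 = 330;  2108 + 330 = 2438;  10389 + 2438 = 12827;  40991 + 12827 = 53818
330 + 24 = 354;  2438 + 354 = 2792;  12827 + 2792 = 15619;  53818 + 15619 = 69437

69437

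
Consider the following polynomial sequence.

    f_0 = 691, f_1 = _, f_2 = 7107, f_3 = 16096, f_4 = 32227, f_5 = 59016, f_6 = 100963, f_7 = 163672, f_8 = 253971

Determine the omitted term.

2608

Using the last 7 terms:
Δ: 8989  16131  26789  41947  62709  90299
Δ²: 7142  10658  15158  20762  27590
Δ³: 3516  4500  5604  6828
Δ⁴: 984  1104  1224
Δ⁵: 120  120
Constant fifth difference = 120.
Extend backward: 984 − 120 = 864;  3516 − 864 = 2652;  7142 − 2652 = 4490;  8989 − 4490 = 4499;  7107 − 4499 = 2608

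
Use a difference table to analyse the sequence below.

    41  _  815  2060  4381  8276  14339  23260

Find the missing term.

Using the last 6 terms:
1245  2321  3895  6063  8921
1076  1574  2168  2858
498  594  690
96  96
Constant fourth difference = 96.
Extend backward: 498 − 96 = 402;  1076 − 402 = 674;  1245 − 674 = 571;  815 − 571 = 244

244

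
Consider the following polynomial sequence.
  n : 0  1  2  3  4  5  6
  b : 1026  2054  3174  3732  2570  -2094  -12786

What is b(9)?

-119970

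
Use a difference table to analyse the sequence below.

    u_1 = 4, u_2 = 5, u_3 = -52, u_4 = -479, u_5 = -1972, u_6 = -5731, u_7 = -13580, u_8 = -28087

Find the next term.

-52684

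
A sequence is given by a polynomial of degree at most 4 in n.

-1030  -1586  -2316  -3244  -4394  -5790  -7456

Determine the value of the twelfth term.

-20676

-556  -730  -928  -1150  -1396  -1666
-174  -198  -222  -246  -270
-24  -24  -24  -24
Constant third difference = -24, so extend:
-270 − 24 = -294;  -1666 − 294 = -1960;  -7456 − 1960 = -9416
-294 − 24 = -318;  -1960 − 318 = -2278;  -9416 − 2278 = -11694
-318 − 24 = -342;  -2278 − 342 = -2620;  -11694 − 2620 = -14314
-342 − 24 = -366;  -2620 − 366 = -2986;  -14314 − 2986 = -17300
-366 − 24 = -390;  -2986 − 390 = -3376;  -17300 − 3376 = -20676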